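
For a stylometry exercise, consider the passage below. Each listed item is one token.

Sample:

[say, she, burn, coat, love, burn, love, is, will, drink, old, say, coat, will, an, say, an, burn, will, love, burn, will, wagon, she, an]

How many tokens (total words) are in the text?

25

Tokens: say, she, burn, coat, love, burn, love, is, will, drink, old, say, coat, will, an, say, an, burn, will, love, burn, will, wagon, she, an
N = 25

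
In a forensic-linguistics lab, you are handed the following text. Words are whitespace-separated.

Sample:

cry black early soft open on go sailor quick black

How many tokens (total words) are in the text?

Tokens: cry, black, early, soft, open, on, go, sailor, quick, black
N = 10

10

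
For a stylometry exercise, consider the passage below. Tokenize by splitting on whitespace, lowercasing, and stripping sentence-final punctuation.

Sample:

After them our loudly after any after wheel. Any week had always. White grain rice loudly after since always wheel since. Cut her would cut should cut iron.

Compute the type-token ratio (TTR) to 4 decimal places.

0.6429

N = 28 tokens, V = 18 types.
TTR = V / N = 18 / 28 = 0.6429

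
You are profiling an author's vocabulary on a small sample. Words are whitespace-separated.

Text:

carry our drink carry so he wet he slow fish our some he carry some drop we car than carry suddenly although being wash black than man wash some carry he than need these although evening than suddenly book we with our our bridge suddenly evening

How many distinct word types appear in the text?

Distinct types: {although, being, black, book, bridge, car, carry, drink, drop, evening, fish, he, man, need, our, slow, so, some, suddenly, than, these, wash, we, wet, with}
V = 25

25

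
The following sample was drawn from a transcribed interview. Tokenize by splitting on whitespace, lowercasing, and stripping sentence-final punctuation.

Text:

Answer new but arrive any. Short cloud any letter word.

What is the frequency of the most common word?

2

Frequencies: any:2, answer:1, new:1, but:1, arrive:1, short:1, cloud:1, letter:1, word:1
Most common: 'any' with frequency 2.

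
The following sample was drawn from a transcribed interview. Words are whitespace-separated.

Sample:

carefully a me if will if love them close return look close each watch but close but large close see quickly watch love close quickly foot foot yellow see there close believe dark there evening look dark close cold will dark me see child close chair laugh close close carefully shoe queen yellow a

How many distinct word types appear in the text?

28

Distinct types: {a, believe, but, carefully, chair, child, close, cold, dark, each, evening, foot, if, large, laugh, look, love, me, queen, quickly, return, see, shoe, them, there, watch, will, yellow}
V = 28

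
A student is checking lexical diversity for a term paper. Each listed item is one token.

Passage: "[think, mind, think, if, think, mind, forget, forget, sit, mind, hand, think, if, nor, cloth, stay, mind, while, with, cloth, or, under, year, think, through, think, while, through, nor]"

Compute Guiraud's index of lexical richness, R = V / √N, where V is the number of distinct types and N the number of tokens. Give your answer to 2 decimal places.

2.79

N = 29, V = 15.
√N = 5.385165
R = 15 / 5.385165 = 2.79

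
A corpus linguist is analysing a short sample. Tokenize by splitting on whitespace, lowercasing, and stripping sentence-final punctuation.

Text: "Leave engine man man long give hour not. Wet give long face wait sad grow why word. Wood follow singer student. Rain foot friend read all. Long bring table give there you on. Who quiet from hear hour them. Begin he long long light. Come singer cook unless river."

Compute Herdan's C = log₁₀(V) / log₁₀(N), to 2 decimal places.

N = 49, V = 40.
log₁₀(V) = 1.602060, log₁₀(N) = 1.690196
C = 1.602060 / 1.690196 = 0.95

0.95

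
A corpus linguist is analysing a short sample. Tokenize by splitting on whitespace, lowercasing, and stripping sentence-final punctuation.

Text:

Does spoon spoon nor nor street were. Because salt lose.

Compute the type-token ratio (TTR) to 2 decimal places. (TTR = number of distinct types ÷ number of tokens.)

0.80

N = 10 tokens, V = 8 types.
TTR = V / N = 8 / 10 = 0.80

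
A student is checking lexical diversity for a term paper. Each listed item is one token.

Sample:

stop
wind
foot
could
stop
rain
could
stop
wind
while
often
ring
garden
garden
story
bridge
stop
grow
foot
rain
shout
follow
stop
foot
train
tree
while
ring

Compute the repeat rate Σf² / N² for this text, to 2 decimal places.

Frequencies: stop:5, foot:3, wind:2, could:2, rain:2, while:2, ring:2, garden:2, often:1, story:1, bridge:1, grow:1, shout:1, follow:1, train:1, tree:1
Σf² = 66; N² = 784
Repeat rate = 66 / 784 = 0.08

0.08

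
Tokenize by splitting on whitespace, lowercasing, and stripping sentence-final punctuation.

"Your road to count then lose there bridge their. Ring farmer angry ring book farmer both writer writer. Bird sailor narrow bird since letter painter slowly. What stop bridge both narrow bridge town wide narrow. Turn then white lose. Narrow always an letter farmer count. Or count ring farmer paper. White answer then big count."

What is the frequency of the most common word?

4

Frequencies: count:4, farmer:4, narrow:4, then:3, bridge:3, ring:3, lose:2, both:2, writer:2, bird:2, letter:2, white:2, your:1, road:1, to:1, there:1, their:1, angry:1, book:1, sailor:1, … (14 more, each freq 1)
Most common: 'count' with frequency 4.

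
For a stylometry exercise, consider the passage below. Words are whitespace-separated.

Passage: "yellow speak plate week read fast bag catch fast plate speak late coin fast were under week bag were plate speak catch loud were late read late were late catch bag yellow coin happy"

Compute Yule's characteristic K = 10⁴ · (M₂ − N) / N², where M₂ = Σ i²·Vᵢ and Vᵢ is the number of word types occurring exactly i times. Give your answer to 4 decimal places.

Frequencies: late:4, were:4, speak:3, plate:3, fast:3, bag:3, catch:3, yellow:2, week:2, read:2, coin:2, under:1, loud:1, happy:1
N = 34. Frequency spectrum: V_1=3, V_2=4, V_3=5, V_4=2
M₂ = 1²·3 + 2²·4 + 3²·5 + 4²·2 = 96
K = 10000 × (96 − 34) / 34² = 536.3322

536.3322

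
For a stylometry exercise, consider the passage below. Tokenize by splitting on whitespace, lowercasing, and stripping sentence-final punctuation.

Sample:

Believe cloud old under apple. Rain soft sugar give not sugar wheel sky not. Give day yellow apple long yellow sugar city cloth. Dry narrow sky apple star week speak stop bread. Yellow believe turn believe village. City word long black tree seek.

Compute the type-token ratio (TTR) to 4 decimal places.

N = 43 tokens, V = 30 types.
TTR = V / N = 30 / 43 = 0.6977

0.6977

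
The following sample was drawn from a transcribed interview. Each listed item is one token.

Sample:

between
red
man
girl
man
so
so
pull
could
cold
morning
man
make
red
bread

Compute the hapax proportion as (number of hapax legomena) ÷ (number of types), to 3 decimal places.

Frequencies: man:3, red:2, so:2, between:1, girl:1, pull:1, could:1, cold:1, morning:1, make:1, bread:1
Hapax count = 8; type count = 11.
Ratio = 8 / 11 = 0.727

0.727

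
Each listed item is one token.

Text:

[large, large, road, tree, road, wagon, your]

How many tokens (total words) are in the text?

Tokens: large, large, road, tree, road, wagon, your
N = 7

7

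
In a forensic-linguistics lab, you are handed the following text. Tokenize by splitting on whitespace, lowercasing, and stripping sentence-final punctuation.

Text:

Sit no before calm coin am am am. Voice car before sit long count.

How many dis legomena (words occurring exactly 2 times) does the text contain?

Frequencies: am:3, sit:2, before:2, no:1, calm:1, coin:1, voice:1, car:1, long:1, count:1
Words with frequency 2: before, sit

2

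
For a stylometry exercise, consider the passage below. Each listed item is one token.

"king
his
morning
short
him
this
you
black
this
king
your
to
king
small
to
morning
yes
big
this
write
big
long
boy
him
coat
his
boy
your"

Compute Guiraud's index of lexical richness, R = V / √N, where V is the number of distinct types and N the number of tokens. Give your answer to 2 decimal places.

3.21

N = 28, V = 17.
√N = 5.291503
R = 17 / 5.291503 = 3.21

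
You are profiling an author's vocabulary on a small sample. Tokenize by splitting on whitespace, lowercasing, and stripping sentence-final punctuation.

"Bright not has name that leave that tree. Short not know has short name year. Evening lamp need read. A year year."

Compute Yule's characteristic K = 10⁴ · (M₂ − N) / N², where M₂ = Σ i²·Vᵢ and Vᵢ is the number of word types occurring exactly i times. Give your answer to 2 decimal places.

330.58

Frequencies: year:3, not:2, has:2, name:2, that:2, short:2, bright:1, leave:1, tree:1, know:1, evening:1, lamp:1, need:1, read:1, a:1
N = 22. Frequency spectrum: V_1=9, V_2=5, V_3=1
M₂ = 1²·9 + 2²·5 + 3²·1 = 38
K = 10000 × (38 − 22) / 22² = 330.58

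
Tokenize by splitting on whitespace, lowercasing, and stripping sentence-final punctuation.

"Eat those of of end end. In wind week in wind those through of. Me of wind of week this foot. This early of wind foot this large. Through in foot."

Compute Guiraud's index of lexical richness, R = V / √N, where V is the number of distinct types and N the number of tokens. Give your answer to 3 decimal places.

2.335

N = 31, V = 13.
√N = 5.567764
R = 13 / 5.567764 = 2.335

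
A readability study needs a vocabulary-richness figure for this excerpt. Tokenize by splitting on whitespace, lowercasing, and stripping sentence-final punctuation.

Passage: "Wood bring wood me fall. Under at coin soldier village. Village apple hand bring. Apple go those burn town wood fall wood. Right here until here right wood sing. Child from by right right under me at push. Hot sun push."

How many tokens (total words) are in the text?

Tokens: wood, bring, wood, me, fall, under, at, coin, soldier, village, village, apple, hand, bring, apple, go, those, burn, town, wood, fall, wood, right, here, until, here, right, wood, sing, child, from, by, right, right, under, me, at, push, hot, sun, push
N = 41

41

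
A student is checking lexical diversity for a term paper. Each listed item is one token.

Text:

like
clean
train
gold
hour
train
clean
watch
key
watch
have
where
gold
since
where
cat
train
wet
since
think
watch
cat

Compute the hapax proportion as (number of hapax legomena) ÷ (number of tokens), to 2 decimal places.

Frequencies: train:3, watch:3, clean:2, gold:2, where:2, since:2, cat:2, like:1, hour:1, key:1, have:1, wet:1, think:1
Hapax count = 6; token count = 22.
Ratio = 6 / 22 = 0.27

0.27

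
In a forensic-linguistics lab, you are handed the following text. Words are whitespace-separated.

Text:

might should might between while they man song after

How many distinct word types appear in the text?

8

Distinct types: {after, between, man, might, should, song, they, while}
V = 8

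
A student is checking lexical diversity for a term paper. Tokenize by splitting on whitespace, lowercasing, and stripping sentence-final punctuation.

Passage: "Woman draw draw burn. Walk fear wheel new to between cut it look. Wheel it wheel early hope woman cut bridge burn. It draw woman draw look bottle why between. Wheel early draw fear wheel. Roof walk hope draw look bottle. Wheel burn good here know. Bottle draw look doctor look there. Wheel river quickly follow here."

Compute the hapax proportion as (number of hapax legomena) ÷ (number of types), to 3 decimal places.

0.462

Frequencies: draw:7, wheel:7, look:5, woman:3, burn:3, it:3, bottle:3, walk:2, fear:2, between:2, cut:2, early:2, hope:2, here:2, new:1, to:1, bridge:1, why:1, roof:1, good:1, … (6 more, each freq 1)
Hapax count = 12; type count = 26.
Ratio = 12 / 26 = 0.462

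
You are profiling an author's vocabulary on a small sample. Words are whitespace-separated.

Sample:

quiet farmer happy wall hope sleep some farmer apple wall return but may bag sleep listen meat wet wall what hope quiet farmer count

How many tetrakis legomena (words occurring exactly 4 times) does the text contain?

0

Frequencies: farmer:3, wall:3, quiet:2, hope:2, sleep:2, happy:1, some:1, apple:1, return:1, but:1, may:1, bag:1, listen:1, meat:1, wet:1, what:1, count:1
Words with frequency 4: (none)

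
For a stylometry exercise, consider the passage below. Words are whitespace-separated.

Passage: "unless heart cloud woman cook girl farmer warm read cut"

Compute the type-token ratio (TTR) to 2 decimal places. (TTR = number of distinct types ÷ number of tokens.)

N = 10 tokens, V = 10 types.
TTR = V / N = 10 / 10 = 1.00

1.00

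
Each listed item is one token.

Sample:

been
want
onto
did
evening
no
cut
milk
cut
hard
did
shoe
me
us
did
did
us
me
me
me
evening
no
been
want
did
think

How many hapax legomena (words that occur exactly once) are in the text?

5

Frequencies: did:5, me:4, been:2, want:2, evening:2, no:2, cut:2, us:2, onto:1, milk:1, hard:1, shoe:1, think:1
Hapax (freq=1): hard, milk, onto, shoe, think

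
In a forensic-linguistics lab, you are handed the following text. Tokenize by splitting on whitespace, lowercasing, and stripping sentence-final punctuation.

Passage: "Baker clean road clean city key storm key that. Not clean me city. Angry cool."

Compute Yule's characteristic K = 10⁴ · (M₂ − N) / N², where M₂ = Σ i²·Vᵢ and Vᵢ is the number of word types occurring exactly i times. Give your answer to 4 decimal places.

Frequencies: clean:3, city:2, key:2, baker:1, road:1, storm:1, that:1, not:1, me:1, angry:1, cool:1
N = 15. Frequency spectrum: V_1=8, V_2=2, V_3=1
M₂ = 1²·8 + 2²·2 + 3²·1 = 25
K = 10000 × (25 − 15) / 15² = 444.4444

444.4444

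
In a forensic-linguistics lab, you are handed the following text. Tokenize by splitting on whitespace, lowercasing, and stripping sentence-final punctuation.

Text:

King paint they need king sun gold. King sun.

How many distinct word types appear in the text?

Distinct types: {gold, king, need, paint, sun, they}
V = 6

6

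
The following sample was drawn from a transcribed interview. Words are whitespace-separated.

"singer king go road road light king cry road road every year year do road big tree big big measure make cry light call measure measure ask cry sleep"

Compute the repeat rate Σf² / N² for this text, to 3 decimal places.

0.087

Frequencies: road:5, cry:3, big:3, measure:3, king:2, light:2, year:2, singer:1, go:1, every:1, do:1, tree:1, make:1, call:1, ask:1, sleep:1
Σf² = 73; N² = 841
Repeat rate = 73 / 841 = 0.087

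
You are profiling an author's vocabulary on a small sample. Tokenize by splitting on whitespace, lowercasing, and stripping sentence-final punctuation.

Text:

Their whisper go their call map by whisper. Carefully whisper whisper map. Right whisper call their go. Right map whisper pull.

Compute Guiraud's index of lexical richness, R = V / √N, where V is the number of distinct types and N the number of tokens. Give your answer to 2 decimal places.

N = 21, V = 9.
√N = 4.582576
R = 9 / 4.582576 = 1.96

1.96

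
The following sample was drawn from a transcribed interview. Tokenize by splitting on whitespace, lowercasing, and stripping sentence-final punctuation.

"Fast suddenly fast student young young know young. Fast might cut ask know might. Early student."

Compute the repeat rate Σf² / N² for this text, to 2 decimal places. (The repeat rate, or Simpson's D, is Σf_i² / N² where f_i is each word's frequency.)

0.13

Frequencies: fast:3, young:3, student:2, know:2, might:2, suddenly:1, cut:1, ask:1, early:1
Σf² = 34; N² = 256
Repeat rate = 34 / 256 = 0.13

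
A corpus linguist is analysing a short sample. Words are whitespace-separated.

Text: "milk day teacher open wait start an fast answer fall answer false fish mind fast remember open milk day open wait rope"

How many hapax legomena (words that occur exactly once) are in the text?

9

Frequencies: open:3, milk:2, day:2, wait:2, fast:2, answer:2, teacher:1, start:1, an:1, fall:1, false:1, fish:1, mind:1, remember:1, rope:1
Hapax (freq=1): an, fall, false, fish, mind, remember, rope, start, teacher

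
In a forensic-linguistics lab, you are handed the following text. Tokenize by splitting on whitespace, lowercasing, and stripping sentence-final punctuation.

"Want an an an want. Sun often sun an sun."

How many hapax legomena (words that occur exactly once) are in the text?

1

Frequencies: an:4, sun:3, want:2, often:1
Hapax (freq=1): often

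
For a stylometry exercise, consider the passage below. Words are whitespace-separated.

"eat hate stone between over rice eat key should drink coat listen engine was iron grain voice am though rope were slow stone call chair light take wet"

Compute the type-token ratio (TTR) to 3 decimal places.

N = 28 tokens, V = 26 types.
TTR = V / N = 26 / 28 = 0.929

0.929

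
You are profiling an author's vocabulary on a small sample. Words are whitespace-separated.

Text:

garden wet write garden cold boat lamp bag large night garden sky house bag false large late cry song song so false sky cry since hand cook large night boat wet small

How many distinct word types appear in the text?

Distinct types: {bag, boat, cold, cook, cry, false, garden, hand, house, lamp, large, late, night, since, sky, small, so, song, wet, write}
V = 20

20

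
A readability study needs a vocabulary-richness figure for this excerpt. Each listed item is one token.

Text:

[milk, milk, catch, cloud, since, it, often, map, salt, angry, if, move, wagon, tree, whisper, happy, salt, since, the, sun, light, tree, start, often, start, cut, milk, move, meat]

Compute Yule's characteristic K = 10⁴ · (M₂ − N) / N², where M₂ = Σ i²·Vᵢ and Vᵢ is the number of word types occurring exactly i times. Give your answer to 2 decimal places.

214.03

Frequencies: milk:3, since:2, often:2, salt:2, move:2, tree:2, start:2, catch:1, cloud:1, it:1, map:1, angry:1, if:1, wagon:1, whisper:1, happy:1, the:1, sun:1, light:1, cut:1, … (1 more, each freq 1)
N = 29. Frequency spectrum: V_1=14, V_2=6, V_3=1
M₂ = 1²·14 + 2²·6 + 3²·1 = 47
K = 10000 × (47 − 29) / 29² = 214.03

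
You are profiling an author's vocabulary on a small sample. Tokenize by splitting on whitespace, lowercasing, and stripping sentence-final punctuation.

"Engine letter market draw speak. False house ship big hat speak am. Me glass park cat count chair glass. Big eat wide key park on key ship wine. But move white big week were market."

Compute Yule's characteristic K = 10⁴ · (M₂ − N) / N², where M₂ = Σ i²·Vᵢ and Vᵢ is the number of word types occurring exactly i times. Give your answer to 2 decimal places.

146.94

Frequencies: big:3, market:2, speak:2, ship:2, glass:2, park:2, key:2, engine:1, letter:1, draw:1, false:1, house:1, hat:1, am:1, me:1, cat:1, count:1, chair:1, eat:1, wide:1, … (7 more, each freq 1)
N = 35. Frequency spectrum: V_1=20, V_2=6, V_3=1
M₂ = 1²·20 + 2²·6 + 3²·1 = 53
K = 10000 × (53 − 35) / 35² = 146.94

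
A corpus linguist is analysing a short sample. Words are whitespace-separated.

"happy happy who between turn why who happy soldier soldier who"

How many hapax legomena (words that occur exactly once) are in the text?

3

Frequencies: happy:3, who:3, soldier:2, between:1, turn:1, why:1
Hapax (freq=1): between, turn, why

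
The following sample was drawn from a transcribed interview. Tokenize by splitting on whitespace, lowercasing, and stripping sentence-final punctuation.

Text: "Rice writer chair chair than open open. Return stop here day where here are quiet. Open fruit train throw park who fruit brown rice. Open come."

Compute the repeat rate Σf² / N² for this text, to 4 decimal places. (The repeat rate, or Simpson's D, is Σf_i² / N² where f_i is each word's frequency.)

Frequencies: open:4, rice:2, chair:2, here:2, fruit:2, writer:1, than:1, return:1, stop:1, day:1, where:1, are:1, quiet:1, train:1, throw:1, park:1, who:1, brown:1, come:1
Σf² = 46; N² = 676
Repeat rate = 46 / 676 = 0.0680

0.0680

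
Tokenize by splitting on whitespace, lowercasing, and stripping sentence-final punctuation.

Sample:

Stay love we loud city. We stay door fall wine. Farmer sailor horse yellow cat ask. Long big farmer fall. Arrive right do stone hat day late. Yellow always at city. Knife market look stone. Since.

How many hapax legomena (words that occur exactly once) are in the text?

Frequencies: stay:2, we:2, city:2, fall:2, farmer:2, yellow:2, stone:2, love:1, loud:1, door:1, wine:1, sailor:1, horse:1, cat:1, ask:1, long:1, big:1, arrive:1, right:1, do:1, … (9 more, each freq 1)
Hapax (freq=1): always, arrive, ask, at, big, cat, day, do, door, hat, horse, knife, late, long, look, loud, love, market, right, sailor, since, wine

22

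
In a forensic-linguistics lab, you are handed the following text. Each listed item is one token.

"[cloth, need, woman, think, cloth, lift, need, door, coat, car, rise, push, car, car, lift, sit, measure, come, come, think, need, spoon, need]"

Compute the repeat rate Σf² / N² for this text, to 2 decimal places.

0.09

Frequencies: need:4, car:3, cloth:2, think:2, lift:2, come:2, woman:1, door:1, coat:1, rise:1, push:1, sit:1, measure:1, spoon:1
Σf² = 49; N² = 529
Repeat rate = 49 / 529 = 0.09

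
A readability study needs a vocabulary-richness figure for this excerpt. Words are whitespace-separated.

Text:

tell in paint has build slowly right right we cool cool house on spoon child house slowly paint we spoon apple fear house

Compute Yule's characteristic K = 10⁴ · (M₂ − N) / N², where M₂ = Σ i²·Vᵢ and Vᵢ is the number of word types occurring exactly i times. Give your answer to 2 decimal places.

340.26

Frequencies: house:3, paint:2, slowly:2, right:2, we:2, cool:2, spoon:2, tell:1, in:1, has:1, build:1, on:1, child:1, apple:1, fear:1
N = 23. Frequency spectrum: V_1=8, V_2=6, V_3=1
M₂ = 1²·8 + 2²·6 + 3²·1 = 41
K = 10000 × (41 − 23) / 23² = 340.26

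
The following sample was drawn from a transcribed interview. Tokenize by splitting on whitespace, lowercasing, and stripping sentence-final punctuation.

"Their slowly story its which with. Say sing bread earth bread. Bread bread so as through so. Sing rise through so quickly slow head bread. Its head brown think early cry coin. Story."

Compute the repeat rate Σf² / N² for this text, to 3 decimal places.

Frequencies: bread:5, so:3, story:2, its:2, sing:2, through:2, head:2, their:1, slowly:1, which:1, with:1, say:1, earth:1, as:1, rise:1, quickly:1, slow:1, brown:1, think:1, early:1, … (2 more, each freq 1)
Σf² = 69; N² = 1089
Repeat rate = 69 / 1089 = 0.063

0.063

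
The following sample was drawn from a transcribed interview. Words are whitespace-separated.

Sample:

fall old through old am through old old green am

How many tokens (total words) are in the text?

Tokens: fall, old, through, old, am, through, old, old, green, am
N = 10

10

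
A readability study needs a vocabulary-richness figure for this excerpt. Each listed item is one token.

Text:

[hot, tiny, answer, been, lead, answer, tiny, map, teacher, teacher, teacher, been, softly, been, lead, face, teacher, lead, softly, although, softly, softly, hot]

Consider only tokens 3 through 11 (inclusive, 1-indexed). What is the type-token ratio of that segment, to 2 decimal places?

Segment tokens 3–11: answer, been, lead, answer, tiny, map, teacher, teacher, teacher
Segment N = 9, segment V = 6.
TTR = 6 / 9 = 0.67

0.67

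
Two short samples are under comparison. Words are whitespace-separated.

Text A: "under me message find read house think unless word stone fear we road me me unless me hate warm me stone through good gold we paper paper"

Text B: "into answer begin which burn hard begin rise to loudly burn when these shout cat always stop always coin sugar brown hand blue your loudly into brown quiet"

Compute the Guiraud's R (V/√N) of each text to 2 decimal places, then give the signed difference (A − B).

-0.50

A: V=19, N=27, R=3.66
B: V=22, N=28, R=4.16
Difference = 3.66 − 4.16 = -0.50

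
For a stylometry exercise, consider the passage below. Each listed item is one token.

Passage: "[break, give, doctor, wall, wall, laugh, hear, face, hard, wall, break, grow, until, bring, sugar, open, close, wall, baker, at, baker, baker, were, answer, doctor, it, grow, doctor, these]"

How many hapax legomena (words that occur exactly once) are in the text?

Frequencies: wall:4, doctor:3, baker:3, break:2, grow:2, give:1, laugh:1, hear:1, face:1, hard:1, until:1, bring:1, sugar:1, open:1, close:1, at:1, were:1, answer:1, it:1, these:1
Hapax (freq=1): answer, at, bring, close, face, give, hard, hear, it, laugh, open, sugar, these, until, were

15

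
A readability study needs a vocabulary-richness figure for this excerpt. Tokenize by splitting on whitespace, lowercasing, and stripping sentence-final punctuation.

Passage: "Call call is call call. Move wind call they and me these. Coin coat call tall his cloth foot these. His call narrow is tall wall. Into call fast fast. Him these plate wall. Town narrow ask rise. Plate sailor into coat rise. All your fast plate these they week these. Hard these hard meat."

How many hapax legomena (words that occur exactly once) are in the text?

Frequencies: call:8, these:6, fast:3, plate:3, is:2, they:2, coat:2, tall:2, his:2, narrow:2, wall:2, into:2, rise:2, hard:2, move:1, wind:1, and:1, me:1, coin:1, cloth:1, … (9 more, each freq 1)
Hapax (freq=1): all, and, ask, cloth, coin, foot, him, me, meat, move, sailor, town, week, wind, your

15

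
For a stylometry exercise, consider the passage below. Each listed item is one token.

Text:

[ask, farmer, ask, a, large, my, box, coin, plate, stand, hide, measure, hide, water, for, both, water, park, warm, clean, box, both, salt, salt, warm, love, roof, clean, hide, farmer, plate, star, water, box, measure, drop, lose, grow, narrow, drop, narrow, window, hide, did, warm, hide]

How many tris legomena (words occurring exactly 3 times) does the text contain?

Frequencies: hide:5, box:3, water:3, warm:3, ask:2, farmer:2, plate:2, measure:2, both:2, clean:2, salt:2, drop:2, narrow:2, a:1, large:1, my:1, coin:1, stand:1, for:1, park:1, … (7 more, each freq 1)
Words with frequency 3: box, warm, water

3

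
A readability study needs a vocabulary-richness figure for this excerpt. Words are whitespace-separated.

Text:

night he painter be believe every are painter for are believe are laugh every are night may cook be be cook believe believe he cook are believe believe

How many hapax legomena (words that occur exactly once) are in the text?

3

Frequencies: believe:6, are:5, be:3, cook:3, night:2, he:2, painter:2, every:2, for:1, laugh:1, may:1
Hapax (freq=1): for, laugh, may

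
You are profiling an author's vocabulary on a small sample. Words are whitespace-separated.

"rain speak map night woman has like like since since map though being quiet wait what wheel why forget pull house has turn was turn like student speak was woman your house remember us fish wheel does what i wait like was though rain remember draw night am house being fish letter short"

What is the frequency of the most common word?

4

Frequencies: like:4, house:3, was:3, rain:2, speak:2, map:2, night:2, woman:2, has:2, since:2, though:2, being:2, wait:2, what:2, wheel:2, turn:2, remember:2, fish:2, quiet:1, why:1, … (11 more, each freq 1)
Most common: 'like' with frequency 4.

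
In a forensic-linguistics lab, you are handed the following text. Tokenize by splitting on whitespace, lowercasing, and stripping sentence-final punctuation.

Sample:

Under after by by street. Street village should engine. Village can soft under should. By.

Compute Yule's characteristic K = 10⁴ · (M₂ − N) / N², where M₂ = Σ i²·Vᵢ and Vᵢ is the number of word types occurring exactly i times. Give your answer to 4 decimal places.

Frequencies: by:3, under:2, street:2, village:2, should:2, after:1, engine:1, can:1, soft:1
N = 15. Frequency spectrum: V_1=4, V_2=4, V_3=1
M₂ = 1²·4 + 2²·4 + 3²·1 = 29
K = 10000 × (29 − 15) / 15² = 622.2222

622.2222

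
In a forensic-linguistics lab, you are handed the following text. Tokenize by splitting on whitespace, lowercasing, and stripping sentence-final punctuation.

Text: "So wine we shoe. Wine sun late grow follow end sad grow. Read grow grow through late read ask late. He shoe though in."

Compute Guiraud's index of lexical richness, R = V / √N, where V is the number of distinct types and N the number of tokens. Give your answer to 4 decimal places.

N = 24, V = 16.
√N = 4.898979
R = 16 / 4.898979 = 3.2660

3.2660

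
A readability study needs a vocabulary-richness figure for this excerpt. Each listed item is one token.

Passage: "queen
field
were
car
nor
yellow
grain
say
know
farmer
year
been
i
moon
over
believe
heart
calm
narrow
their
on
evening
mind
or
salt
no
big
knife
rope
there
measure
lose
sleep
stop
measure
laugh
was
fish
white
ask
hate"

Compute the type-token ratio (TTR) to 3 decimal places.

0.976

N = 41 tokens, V = 40 types.
TTR = V / N = 40 / 41 = 0.976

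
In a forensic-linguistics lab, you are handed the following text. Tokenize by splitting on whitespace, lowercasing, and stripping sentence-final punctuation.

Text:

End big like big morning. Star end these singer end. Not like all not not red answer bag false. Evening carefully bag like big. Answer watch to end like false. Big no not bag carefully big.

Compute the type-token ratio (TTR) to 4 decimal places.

N = 36 tokens, V = 18 types.
TTR = V / N = 18 / 36 = 0.5000

0.5000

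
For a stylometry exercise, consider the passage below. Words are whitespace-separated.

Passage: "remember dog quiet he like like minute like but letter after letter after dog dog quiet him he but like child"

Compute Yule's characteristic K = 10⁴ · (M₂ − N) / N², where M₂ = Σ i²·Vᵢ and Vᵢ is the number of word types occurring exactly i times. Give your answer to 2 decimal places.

634.92

Frequencies: like:4, dog:3, quiet:2, he:2, but:2, letter:2, after:2, remember:1, minute:1, him:1, child:1
N = 21. Frequency spectrum: V_1=4, V_2=5, V_3=1, V_4=1
M₂ = 1²·4 + 2²·5 + 3²·1 + 4²·1 = 49
K = 10000 × (49 − 21) / 21² = 634.92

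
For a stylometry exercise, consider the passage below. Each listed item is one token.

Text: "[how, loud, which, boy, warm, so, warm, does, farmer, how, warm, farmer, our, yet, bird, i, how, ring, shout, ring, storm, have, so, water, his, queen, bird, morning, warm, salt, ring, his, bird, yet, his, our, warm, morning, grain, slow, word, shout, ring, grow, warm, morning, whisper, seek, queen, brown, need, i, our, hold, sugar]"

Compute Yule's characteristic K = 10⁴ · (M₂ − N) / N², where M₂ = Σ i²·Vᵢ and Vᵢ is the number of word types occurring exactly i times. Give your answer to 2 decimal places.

277.69

Frequencies: warm:6, ring:4, how:3, our:3, bird:3, his:3, morning:3, so:2, farmer:2, yet:2, i:2, shout:2, queen:2, loud:1, which:1, boy:1, does:1, storm:1, have:1, water:1, … (11 more, each freq 1)
N = 55. Frequency spectrum: V_1=18, V_2=6, V_3=5, V_4=1, V_6=1
M₂ = 1²·18 + 2²·6 + 3²·5 + 4²·1 + 6²·1 = 139
K = 10000 × (139 − 55) / 55² = 277.69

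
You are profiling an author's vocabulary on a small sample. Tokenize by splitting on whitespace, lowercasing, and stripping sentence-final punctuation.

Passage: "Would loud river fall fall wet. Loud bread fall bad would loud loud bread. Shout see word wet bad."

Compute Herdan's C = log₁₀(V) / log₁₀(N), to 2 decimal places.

0.78

N = 19, V = 10.
log₁₀(V) = 1.000000, log₁₀(N) = 1.278754
C = 1.000000 / 1.278754 = 0.78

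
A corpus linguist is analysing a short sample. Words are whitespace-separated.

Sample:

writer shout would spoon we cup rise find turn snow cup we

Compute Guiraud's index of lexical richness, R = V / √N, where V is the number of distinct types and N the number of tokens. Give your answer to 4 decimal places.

2.8868

N = 12, V = 10.
√N = 3.464102
R = 10 / 3.464102 = 2.8868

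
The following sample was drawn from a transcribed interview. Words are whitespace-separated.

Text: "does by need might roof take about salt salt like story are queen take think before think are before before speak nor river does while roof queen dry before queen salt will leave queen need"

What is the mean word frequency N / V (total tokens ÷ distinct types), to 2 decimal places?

1.67

N = 35 tokens, V = 21 types.
Mean frequency = N / V = 35 / 21 = 1.67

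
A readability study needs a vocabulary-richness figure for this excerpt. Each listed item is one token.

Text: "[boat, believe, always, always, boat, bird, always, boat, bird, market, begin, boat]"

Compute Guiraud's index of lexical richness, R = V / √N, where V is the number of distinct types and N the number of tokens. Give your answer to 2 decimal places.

1.73

N = 12, V = 6.
√N = 3.464102
R = 6 / 3.464102 = 1.73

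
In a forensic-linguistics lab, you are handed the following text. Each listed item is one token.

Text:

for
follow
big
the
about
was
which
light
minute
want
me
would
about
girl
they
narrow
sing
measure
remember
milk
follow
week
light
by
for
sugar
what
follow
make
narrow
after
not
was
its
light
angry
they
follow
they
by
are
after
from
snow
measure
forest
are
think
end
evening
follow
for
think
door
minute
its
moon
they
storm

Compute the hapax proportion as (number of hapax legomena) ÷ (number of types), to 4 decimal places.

Frequencies: follow:5, they:4, for:3, light:3, about:2, was:2, minute:2, narrow:2, measure:2, by:2, after:2, its:2, are:2, think:2, big:1, the:1, which:1, want:1, me:1, would:1, … (18 more, each freq 1)
Hapax count = 24; type count = 38.
Ratio = 24 / 38 = 0.6316

0.6316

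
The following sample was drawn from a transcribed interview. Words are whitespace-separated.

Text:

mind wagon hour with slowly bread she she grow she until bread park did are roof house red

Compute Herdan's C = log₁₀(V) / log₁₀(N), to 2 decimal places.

0.94

N = 18, V = 15.
log₁₀(V) = 1.176091, log₁₀(N) = 1.255273
C = 1.176091 / 1.255273 = 0.94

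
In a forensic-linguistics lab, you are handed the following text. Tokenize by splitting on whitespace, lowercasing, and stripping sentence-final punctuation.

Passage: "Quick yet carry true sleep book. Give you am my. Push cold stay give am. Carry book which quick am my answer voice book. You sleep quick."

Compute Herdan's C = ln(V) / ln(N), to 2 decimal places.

0.84

N = 27, V = 16.
ln(V) = 2.772589, ln(N) = 3.295837
C = 2.772589 / 3.295837 = 0.84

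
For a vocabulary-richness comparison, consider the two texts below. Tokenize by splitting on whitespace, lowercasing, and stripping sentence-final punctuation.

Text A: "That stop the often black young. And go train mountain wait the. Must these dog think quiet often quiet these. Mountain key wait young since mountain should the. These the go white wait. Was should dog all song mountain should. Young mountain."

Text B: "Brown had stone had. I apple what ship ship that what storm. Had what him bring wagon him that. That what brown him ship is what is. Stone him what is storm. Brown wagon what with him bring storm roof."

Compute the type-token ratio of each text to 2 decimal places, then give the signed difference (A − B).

TTR(A) = 23/42 = 0.55
TTR(B) = 15/40 = 0.38
Difference = 0.55 − 0.38 = 0.17

0.17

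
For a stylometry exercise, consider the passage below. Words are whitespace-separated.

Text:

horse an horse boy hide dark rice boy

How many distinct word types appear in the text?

Distinct types: {an, boy, dark, hide, horse, rice}
V = 6

6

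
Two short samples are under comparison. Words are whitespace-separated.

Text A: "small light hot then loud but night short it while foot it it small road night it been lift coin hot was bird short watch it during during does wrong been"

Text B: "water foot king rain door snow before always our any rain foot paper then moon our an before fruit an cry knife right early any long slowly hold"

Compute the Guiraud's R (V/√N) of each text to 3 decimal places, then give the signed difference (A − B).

-0.386

A: V=21, N=31, R=3.772
B: V=22, N=28, R=4.158
Difference = 3.772 − 4.158 = -0.386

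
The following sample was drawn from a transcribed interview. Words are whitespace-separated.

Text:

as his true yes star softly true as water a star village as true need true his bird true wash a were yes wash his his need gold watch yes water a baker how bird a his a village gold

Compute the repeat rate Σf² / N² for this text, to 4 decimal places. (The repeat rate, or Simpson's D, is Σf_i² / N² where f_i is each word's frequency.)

0.0788

Frequencies: his:5, true:5, a:5, as:3, yes:3, star:2, water:2, village:2, need:2, bird:2, wash:2, gold:2, softly:1, were:1, watch:1, baker:1, how:1
Σf² = 126; N² = 1600
Repeat rate = 126 / 1600 = 0.0788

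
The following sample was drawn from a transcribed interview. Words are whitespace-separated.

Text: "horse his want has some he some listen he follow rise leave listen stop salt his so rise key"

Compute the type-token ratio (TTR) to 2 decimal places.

N = 19 tokens, V = 14 types.
TTR = V / N = 14 / 19 = 0.74

0.74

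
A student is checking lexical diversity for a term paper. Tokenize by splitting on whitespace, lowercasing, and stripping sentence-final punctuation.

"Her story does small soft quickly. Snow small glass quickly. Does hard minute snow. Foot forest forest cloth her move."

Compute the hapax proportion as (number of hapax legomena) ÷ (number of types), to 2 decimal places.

0.57

Frequencies: her:2, does:2, small:2, quickly:2, snow:2, forest:2, story:1, soft:1, glass:1, hard:1, minute:1, foot:1, cloth:1, move:1
Hapax count = 8; type count = 14.
Ratio = 8 / 14 = 0.57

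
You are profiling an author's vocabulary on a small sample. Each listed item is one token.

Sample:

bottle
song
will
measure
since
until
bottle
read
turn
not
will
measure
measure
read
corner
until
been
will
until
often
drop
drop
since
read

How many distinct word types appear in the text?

Distinct types: {been, bottle, corner, drop, measure, not, often, read, since, song, turn, until, will}
V = 13

13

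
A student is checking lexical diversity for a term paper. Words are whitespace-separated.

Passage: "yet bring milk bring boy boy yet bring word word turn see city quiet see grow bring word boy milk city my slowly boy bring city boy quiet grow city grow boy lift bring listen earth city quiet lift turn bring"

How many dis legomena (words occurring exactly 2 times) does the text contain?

Frequencies: bring:7, boy:6, city:5, word:3, quiet:3, grow:3, yet:2, milk:2, turn:2, see:2, lift:2, my:1, slowly:1, listen:1, earth:1
Words with frequency 2: lift, milk, see, turn, yet

5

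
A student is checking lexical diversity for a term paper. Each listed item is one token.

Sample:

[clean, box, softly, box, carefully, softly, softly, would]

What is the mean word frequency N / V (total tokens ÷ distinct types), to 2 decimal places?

1.60

N = 8 tokens, V = 5 types.
Mean frequency = N / V = 8 / 5 = 1.60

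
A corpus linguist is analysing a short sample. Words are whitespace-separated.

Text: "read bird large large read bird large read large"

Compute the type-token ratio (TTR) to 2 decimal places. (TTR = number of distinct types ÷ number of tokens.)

0.33

N = 9 tokens, V = 3 types.
TTR = V / N = 3 / 9 = 0.33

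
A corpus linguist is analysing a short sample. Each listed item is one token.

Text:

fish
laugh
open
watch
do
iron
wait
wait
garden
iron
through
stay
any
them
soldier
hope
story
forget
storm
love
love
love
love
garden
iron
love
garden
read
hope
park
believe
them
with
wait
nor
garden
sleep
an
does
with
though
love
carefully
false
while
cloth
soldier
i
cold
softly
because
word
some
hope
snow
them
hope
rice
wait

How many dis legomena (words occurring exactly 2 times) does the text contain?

Frequencies: love:6, wait:4, garden:4, hope:4, iron:3, them:3, soldier:2, with:2, fish:1, laugh:1, open:1, watch:1, do:1, through:1, stay:1, any:1, story:1, forget:1, storm:1, read:1, … (19 more, each freq 1)
Words with frequency 2: soldier, with

2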